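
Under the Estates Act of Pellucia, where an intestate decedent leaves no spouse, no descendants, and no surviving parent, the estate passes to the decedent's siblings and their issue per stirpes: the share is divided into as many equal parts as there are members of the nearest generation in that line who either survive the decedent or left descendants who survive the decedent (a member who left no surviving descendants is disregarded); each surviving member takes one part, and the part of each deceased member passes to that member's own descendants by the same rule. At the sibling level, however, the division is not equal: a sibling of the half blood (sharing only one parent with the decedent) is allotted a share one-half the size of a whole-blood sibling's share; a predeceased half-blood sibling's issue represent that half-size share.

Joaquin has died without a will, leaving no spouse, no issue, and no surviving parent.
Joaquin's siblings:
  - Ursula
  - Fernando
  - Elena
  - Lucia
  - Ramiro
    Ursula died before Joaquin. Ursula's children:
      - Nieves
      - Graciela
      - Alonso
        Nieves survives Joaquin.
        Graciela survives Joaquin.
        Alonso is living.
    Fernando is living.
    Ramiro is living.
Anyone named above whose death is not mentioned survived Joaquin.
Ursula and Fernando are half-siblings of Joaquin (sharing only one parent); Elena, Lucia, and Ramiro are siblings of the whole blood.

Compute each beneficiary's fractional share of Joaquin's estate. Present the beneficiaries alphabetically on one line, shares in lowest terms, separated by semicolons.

No spouse, descendants, or parent survives, so the estate passes to Joaquin's siblings per stirpes.
Half-blood siblings count for one-half the weight of whole-blood siblings at the initial division.
Dividing 1 in proportion to weights (total weight 4): Ursula (weight 1/2) → 1/8; Fernando (weight 1/2) → 1/8; Elena (weight 1) → 1/4; Lucia (weight 1) → 1/4; Ramiro (weight 1) → 1/4.
Ursula predeceased; the 1/8 allotted to Ursula's branch passes to Ursula's issue by representation.
The 1/8 is divided into 3 equal shares of 1/24 among Nieves, Graciela, Alonso.
Nieves is living and takes 1/24.
Graciela is living and takes 1/24.
Alonso is living and takes 1/24.
Fernando is living and takes 1/8.
Elena is living and takes 1/4.
Lucia is living and takes 1/4.
Ramiro is living and takes 1/4.

Alonso 1/24; Elena 1/4; Fernando 1/8; Graciela 1/24; Lucia 1/4; Nieves 1/24; Ramiro 1/4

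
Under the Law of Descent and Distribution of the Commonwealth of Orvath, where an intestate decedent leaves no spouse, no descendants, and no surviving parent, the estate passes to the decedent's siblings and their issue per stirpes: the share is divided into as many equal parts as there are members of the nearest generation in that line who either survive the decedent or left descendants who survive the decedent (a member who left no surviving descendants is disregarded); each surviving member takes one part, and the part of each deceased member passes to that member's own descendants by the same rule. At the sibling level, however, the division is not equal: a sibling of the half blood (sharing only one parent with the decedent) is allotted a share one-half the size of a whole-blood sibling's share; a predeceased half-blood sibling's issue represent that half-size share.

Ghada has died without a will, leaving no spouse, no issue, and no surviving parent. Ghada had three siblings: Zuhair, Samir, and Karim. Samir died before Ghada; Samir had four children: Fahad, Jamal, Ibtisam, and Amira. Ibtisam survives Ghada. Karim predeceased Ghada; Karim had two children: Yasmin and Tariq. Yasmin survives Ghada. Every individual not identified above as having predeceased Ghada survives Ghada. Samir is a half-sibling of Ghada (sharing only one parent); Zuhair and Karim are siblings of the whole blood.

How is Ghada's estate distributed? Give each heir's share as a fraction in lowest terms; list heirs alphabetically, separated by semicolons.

No spouse, descendants, or parent survives, so the estate passes to Ghada's siblings per stirpes.
Half-blood siblings count for one-half the weight of whole-blood siblings at the initial division.
Dividing 1 in proportion to weights (total weight 5/2): Zuhair (weight 1) → 2/5; Samir (weight 1/2) → 1/5; Karim (weight 1) → 2/5.
Zuhair is living and takes 2/5.
Samir predeceased; the 1/5 allotted to Samir's branch passes to Samir's issue by representation.
The 1/5 is divided into 4 equal shares of 1/20 among Fahad, Jamal, Ibtisam, Amira.
Fahad is living and takes 1/20.
Jamal is living and takes 1/20.
Ibtisam is living and takes 1/20.
Amira is living and takes 1/20.
Karim predeceased; the 2/5 allotted to Karim's branch passes to Karim's issue by representation.
The 2/5 is divided into 2 equal shares of 1/5 among Yasmin, Tariq.
Yasmin is living and takes 1/5.
Tariq is living and takes 1/5.

Amira 1/20; Fahad 1/20; Ibtisam 1/20; Jamal 1/20; Tariq 1/5; Yasmin 1/5; Zuhair 2/5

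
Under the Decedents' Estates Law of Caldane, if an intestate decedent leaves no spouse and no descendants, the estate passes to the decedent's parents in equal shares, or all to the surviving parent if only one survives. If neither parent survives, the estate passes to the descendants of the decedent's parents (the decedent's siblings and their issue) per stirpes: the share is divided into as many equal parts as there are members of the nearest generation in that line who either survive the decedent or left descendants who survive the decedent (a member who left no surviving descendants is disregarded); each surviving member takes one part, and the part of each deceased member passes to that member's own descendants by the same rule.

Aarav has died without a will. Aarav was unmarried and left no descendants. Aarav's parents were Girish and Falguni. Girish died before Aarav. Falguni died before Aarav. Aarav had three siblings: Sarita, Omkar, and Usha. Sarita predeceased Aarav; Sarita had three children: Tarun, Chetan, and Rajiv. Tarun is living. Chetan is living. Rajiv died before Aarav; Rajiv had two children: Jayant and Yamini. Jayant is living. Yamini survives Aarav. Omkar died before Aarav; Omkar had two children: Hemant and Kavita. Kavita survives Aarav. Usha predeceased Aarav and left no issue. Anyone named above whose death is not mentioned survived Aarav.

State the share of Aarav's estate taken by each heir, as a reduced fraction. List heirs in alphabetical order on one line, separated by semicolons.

Neither parent survives and there are no descendants, so the estate passes to Aarav's siblings and their issue per stirpes.
Usha left no surviving issue, so that branch lapses and is disregarded.
The estate is divided into 2 equal shares of 1/2 among Sarita, Omkar.
Sarita predeceased; the 1/2 allotted to Sarita's branch passes to Sarita's issue by representation.
The 1/2 is divided into 3 equal shares of 1/6 among Tarun, Chetan, Rajiv.
Tarun is living and takes 1/6.
Chetan is living and takes 1/6.
Rajiv predeceased; the 1/6 allotted to Rajiv's branch passes to Rajiv's issue by representation.
The 1/6 is divided into 2 equal shares of 1/12 among Jayant, Yamini.
Jayant is living and takes 1/12.
Yamini is living and takes 1/12.
Omkar predeceased; the 1/2 allotted to Omkar's branch passes to Omkar's issue by representation.
The 1/2 is divided into 2 equal shares of 1/4 among Hemant, Kavita.
Hemant is living and takes 1/4.
Kavita is living and takes 1/4.

Chetan 1/6; Hemant 1/4; Jayant 1/12; Kavita 1/4; Tarun 1/6; Yamini 1/12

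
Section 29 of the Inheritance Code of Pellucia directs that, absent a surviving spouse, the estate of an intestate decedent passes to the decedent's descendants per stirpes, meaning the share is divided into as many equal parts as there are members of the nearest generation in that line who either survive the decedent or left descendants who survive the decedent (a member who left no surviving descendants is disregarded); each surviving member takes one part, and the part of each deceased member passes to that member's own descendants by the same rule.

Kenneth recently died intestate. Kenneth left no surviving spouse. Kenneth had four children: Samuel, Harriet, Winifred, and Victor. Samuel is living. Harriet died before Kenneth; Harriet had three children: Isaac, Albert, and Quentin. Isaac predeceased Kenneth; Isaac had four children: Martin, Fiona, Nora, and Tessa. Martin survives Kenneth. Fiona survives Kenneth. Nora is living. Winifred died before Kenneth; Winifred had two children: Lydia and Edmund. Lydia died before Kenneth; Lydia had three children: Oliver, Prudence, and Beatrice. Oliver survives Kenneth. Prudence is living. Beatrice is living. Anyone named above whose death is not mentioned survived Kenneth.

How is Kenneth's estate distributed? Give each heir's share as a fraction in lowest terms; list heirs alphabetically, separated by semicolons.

Albert 1/12; Beatrice 1/24; Edmund 1/8; Fiona 1/48; Martin 1/48; Nora 1/48; Oliver 1/24; Prudence 1/24; Quentin 1/12; Samuel 1/4; Tessa 1/48; Victor 1/4

There is no surviving spouse, so the entire estate passes to Kenneth's descendants per stirpes.
The estate is divided into 4 equal shares of 1/4 among Samuel, Harriet, Winifred, Victor.
Samuel is living and takes 1/4.
Harriet predeceased; the 1/4 allotted to Harriet's branch passes to Harriet's issue by representation.
The 1/4 is divided into 3 equal shares of 1/12 among Isaac, Albert, Quentin.
Isaac predeceased; the 1/12 allotted to Isaac's branch passes to Isaac's issue by representation.
The 1/12 is divided into 4 equal shares of 1/48 among Martin, Fiona, Nora, Tessa.
Martin is living and takes 1/48.
Fiona is living and takes 1/48.
Nora is living and takes 1/48.
Tessa is living and takes 1/48.
Albert is living and takes 1/12.
Quentin is living and takes 1/12.
Winifred predeceased; the 1/4 allotted to Winifred's branch passes to Winifred's issue by representation.
The 1/4 is divided into 2 equal shares of 1/8 among Lydia, Edmund.
Lydia predeceased; the 1/8 allotted to Lydia's branch passes to Lydia's issue by representation.
The 1/8 is divided into 3 equal shares of 1/24 among Oliver, Prudence, Beatrice.
Oliver is living and takes 1/24.
Prudence is living and takes 1/24.
Beatrice is living and takes 1/24.
Edmund is living and takes 1/8.
Victor is living and takes 1/4.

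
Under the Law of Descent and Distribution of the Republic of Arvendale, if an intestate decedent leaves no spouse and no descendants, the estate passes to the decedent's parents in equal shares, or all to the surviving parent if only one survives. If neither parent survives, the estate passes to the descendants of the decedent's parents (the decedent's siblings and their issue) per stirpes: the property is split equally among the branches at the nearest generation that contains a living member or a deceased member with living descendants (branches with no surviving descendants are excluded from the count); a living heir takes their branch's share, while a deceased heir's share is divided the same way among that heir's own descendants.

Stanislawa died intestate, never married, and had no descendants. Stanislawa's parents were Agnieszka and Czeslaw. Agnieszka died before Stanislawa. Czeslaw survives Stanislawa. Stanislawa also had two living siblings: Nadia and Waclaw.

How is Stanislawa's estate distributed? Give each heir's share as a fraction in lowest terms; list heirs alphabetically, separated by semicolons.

Only one parent, Czeslaw, survives, so Czeslaw takes the entire estate. The siblings take nothing because a surviving parent has priority.

Czeslaw 1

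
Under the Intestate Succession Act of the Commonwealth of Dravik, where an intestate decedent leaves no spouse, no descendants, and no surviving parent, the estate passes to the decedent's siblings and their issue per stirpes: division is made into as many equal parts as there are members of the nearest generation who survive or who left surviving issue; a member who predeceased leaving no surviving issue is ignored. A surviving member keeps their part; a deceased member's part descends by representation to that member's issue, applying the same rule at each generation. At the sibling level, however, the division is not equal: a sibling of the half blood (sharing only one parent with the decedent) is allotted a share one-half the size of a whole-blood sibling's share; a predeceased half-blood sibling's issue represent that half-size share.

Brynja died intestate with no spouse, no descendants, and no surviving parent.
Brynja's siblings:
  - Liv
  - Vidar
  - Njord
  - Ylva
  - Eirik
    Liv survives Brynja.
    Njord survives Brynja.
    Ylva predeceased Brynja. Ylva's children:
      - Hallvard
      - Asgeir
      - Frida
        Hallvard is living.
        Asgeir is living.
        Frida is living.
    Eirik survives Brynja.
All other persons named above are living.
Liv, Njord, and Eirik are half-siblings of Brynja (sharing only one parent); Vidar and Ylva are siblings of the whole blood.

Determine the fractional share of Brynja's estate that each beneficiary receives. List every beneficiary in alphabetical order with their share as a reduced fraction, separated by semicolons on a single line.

No spouse, descendants, or parent survives, so the estate passes to Brynja's siblings per stirpes.
Half-blood siblings count for one-half the weight of whole-blood siblings at the initial division.
Dividing 1 in proportion to weights (total weight 7/2): Liv (weight 1/2) → 1/7; Vidar (weight 1) → 2/7; Njord (weight 1/2) → 1/7; Ylva (weight 1) → 2/7; Eirik (weight 1/2) → 1/7.
Liv is living and takes 1/7.
Vidar is living and takes 2/7.
Njord is living and takes 1/7.
Ylva predeceased; the 2/7 allotted to Ylva's branch passes to Ylva's issue by representation.
The 2/7 is divided into 3 equal shares of 2/21 among Hallvard, Asgeir, Frida.
Hallvard is living and takes 2/21.
Asgeir is living and takes 2/21.
Frida is living and takes 2/21.
Eirik is living and takes 1/7.

Asgeir 2/21; Eirik 1/7; Frida 2/21; Hallvard 2/21; Liv 1/7; Njord 1/7; Vidar 2/7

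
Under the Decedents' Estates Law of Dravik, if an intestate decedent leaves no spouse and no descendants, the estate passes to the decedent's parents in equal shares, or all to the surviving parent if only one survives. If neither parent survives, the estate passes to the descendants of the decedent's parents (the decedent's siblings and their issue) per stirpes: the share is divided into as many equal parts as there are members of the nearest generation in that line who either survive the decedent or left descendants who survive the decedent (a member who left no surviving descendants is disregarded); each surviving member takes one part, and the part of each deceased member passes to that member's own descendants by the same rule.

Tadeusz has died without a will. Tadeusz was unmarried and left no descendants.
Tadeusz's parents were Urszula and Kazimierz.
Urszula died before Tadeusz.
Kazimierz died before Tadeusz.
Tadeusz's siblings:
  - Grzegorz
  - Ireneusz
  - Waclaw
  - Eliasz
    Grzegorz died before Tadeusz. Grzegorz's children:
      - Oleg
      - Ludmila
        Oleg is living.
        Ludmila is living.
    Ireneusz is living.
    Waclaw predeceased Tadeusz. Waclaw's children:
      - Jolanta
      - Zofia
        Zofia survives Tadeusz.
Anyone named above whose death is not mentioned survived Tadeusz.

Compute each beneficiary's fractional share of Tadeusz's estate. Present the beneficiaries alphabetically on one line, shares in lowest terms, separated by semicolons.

Neither parent survives and there are no descendants, so the estate passes to Tadeusz's siblings and their issue per stirpes.
The estate is divided into 4 equal shares of 1/4 among Grzegorz, Ireneusz, Waclaw, Eliasz.
Grzegorz predeceased; the 1/4 allotted to Grzegorz's branch passes to Grzegorz's issue by representation.
The 1/4 is divided into 2 equal shares of 1/8 among Oleg, Ludmila.
Oleg is living and takes 1/8.
Ludmila is living and takes 1/8.
Ireneusz is living and takes 1/4.
Waclaw predeceased; the 1/4 allotted to Waclaw's branch passes to Waclaw's issue by representation.
The 1/4 is divided into 2 equal shares of 1/8 among Jolanta, Zofia.
Jolanta is living and takes 1/8.
Zofia is living and takes 1/8.
Eliasz is living and takes 1/4.

Eliasz 1/4; Ireneusz 1/4; Jolanta 1/8; Ludmila 1/8; Oleg 1/8; Zofia 1/8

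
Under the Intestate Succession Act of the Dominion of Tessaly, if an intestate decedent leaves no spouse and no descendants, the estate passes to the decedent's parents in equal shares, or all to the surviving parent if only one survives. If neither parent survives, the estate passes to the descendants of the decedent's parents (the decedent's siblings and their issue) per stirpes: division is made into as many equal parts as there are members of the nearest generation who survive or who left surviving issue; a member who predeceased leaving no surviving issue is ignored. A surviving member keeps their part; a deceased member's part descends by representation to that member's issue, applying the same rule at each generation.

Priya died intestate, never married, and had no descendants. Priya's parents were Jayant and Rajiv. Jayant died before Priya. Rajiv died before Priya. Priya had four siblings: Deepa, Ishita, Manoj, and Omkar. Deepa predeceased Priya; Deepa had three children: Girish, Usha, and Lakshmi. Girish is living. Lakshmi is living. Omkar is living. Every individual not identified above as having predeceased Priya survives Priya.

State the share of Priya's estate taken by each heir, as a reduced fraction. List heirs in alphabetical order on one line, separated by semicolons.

Neither parent survives and there are no descendants, so the estate passes to Priya's siblings and their issue per stirpes.
The estate is divided into 4 equal shares of 1/4 among Deepa, Ishita, Manoj, Omkar.
Deepa predeceased; the 1/4 allotted to Deepa's branch passes to Deepa's issue by representation.
The 1/4 is divided into 3 equal shares of 1/12 among Girish, Usha, Lakshmi.
Girish is living and takes 1/12.
Usha is living and takes 1/12.
Lakshmi is living and takes 1/12.
Ishita is living and takes 1/4.
Manoj is living and takes 1/4.
Omkar is living and takes 1/4.

Girish 1/12; Ishita 1/4; Lakshmi 1/12; Manoj 1/4; Omkar 1/4; Usha 1/12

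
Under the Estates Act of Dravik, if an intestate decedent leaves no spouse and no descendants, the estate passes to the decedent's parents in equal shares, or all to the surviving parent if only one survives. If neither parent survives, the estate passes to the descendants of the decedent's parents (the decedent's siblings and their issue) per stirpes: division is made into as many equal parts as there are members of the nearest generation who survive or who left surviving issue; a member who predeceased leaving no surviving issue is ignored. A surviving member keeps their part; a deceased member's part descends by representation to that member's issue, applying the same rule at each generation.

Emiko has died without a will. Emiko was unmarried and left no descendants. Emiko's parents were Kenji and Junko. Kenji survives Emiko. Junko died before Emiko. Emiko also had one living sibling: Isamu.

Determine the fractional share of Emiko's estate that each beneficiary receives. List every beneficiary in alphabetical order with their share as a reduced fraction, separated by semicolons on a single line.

Only one parent, Kenji, survives, so Kenji takes the entire estate. The siblings take nothing because a surviving parent has priority.

Kenji 1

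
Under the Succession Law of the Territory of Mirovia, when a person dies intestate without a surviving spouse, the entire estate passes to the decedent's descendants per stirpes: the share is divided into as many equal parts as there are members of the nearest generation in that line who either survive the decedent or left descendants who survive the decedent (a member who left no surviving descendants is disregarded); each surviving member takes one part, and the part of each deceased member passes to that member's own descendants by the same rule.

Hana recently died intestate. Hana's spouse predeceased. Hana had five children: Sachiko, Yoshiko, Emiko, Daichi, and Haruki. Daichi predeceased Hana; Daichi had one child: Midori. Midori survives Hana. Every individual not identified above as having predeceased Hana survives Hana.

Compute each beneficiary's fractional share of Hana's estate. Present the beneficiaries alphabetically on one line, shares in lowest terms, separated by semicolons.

Emiko 1/5; Haruki 1/5; Midori 1/5; Sachiko 1/5; Yoshiko 1/5

There is no surviving spouse, so the entire estate passes to Hana's descendants per stirpes.
The estate is divided into 5 equal shares of 1/5 among Sachiko, Yoshiko, Emiko, Daichi, Haruki.
Sachiko is living and takes 1/5.
Yoshiko is living and takes 1/5.
Emiko is living and takes 1/5.
Daichi predeceased; the 1/5 allotted to Daichi's branch passes to Daichi's issue by representation.
Midori is the sole taker at this level and receives the full 1/5.
Haruki is living and takes 1/5.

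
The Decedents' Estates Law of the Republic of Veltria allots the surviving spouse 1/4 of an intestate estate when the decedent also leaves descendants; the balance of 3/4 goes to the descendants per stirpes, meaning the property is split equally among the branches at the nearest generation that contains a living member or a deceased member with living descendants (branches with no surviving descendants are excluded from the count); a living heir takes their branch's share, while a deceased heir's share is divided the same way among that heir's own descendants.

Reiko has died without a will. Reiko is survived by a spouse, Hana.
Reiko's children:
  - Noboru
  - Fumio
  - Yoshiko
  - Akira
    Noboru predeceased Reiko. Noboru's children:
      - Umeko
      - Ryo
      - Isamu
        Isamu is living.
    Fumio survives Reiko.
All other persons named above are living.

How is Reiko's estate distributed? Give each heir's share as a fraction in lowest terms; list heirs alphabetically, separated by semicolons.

Akira 3/16; Fumio 3/16; Hana 1/4; Isamu 1/16; Ryo 1/16; Umeko 1/16; Yoshiko 3/16

Hana, as surviving spouse, takes 1/4.
The remaining 3/4 passes to Reiko's descendants per stirpes.
The 3/4 is divided into 4 equal shares of 3/16 among Noboru, Fumio, Yoshiko, Akira.
Noboru predeceased; the 3/16 allotted to Noboru's branch passes to Noboru's issue by representation.
The 3/16 is divided into 3 equal shares of 1/16 among Umeko, Ryo, Isamu.
Umeko is living and takes 1/16.
Ryo is living and takes 1/16.
Isamu is living and takes 1/16.
Fumio is living and takes 3/16.
Yoshiko is living and takes 3/16.
Akira is living and takes 3/16.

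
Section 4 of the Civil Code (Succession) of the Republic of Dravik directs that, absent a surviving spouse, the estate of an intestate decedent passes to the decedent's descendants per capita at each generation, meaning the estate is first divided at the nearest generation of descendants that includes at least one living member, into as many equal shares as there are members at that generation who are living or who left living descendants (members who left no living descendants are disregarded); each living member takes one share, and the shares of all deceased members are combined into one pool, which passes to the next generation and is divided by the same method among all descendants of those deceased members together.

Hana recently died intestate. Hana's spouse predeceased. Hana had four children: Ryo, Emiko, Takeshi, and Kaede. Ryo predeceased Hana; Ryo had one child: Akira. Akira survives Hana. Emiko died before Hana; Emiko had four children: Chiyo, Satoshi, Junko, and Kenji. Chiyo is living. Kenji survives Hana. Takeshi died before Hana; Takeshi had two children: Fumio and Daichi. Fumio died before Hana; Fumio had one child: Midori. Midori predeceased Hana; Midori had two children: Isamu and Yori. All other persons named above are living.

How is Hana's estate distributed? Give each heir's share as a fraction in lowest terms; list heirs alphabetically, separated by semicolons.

Akira 3/28; Chiyo 3/28; Daichi 3/28; Isamu 3/56; Junko 3/28; Kaede 1/4; Kenji 3/28; Satoshi 3/28; Yori 3/56

There is no surviving spouse, so the entire estate passes to Hana's descendants per capita at each generation.
At generation 1 (Ryo, Emiko, Takeshi, Kaede) there are 4 shares of (1)/4 = 1/4 each.
Living: Kaede — each takes 1/4.
Deceased: Ryo, Emiko, and Takeshi. Their combined 3/4 is pooled and carried to generation 2.
At generation 2 (Akira, Chiyo, Satoshi, Junko, Kenji, Fumio, Daichi) there are 7 shares of (3/4)/7 = 3/28 each.
Living: Akira, Chiyo, Satoshi, Junko, Kenji, and Daichi — each takes 3/28.
Deceased: Fumio. That 3/28 share is carried to generation 3.
At generation 3 (Midori) there are 1 shares of (3/28)/1 = 3/28 each.
Deceased: Midori. That 3/28 share is carried to generation 4.
At generation 4 (Isamu, Yori) there are 2 shares of (3/28)/2 = 3/56 each.
Living: Isamu and Yori — each takes 3/56.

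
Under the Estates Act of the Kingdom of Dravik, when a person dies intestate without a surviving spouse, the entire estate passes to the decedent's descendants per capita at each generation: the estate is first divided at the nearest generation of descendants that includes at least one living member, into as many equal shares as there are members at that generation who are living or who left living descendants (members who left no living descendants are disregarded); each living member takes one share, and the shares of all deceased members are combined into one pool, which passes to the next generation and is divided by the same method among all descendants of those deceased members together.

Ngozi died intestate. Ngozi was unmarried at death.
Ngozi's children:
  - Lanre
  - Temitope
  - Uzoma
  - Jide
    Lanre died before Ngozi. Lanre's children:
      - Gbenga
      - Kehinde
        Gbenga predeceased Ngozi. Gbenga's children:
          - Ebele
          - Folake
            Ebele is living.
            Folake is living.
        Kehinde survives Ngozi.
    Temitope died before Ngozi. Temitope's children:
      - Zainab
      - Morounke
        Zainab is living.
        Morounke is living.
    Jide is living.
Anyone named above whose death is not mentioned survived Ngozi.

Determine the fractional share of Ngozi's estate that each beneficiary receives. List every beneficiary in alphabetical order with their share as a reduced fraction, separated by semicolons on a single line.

There is no surviving spouse, so the entire estate passes to Ngozi's descendants per capita at each generation.
At generation 1 (Lanre, Temitope, Uzoma, Jide) there are 4 shares of (1)/4 = 1/4 each.
Living: Uzoma and Jide — each takes 1/4.
Deceased: Lanre and Temitope. Their combined 1/2 is pooled and carried to generation 2.
At generation 2 (Gbenga, Kehinde, Zainab, Morounke) there are 4 shares of (1/2)/4 = 1/8 each.
Living: Kehinde, Zainab, and Morounke — each takes 1/8.
Deceased: Gbenga. That 1/8 share is carried to generation 3.
At generation 3 (Ebele, Folake) there are 2 shares of (1/8)/2 = 1/16 each.
Living: Ebele and Folake — each takes 1/16.

Ebele 1/16; Folake 1/16; Jide 1/4; Kehinde 1/8; Morounke 1/8; Uzoma 1/4; Zainab 1/8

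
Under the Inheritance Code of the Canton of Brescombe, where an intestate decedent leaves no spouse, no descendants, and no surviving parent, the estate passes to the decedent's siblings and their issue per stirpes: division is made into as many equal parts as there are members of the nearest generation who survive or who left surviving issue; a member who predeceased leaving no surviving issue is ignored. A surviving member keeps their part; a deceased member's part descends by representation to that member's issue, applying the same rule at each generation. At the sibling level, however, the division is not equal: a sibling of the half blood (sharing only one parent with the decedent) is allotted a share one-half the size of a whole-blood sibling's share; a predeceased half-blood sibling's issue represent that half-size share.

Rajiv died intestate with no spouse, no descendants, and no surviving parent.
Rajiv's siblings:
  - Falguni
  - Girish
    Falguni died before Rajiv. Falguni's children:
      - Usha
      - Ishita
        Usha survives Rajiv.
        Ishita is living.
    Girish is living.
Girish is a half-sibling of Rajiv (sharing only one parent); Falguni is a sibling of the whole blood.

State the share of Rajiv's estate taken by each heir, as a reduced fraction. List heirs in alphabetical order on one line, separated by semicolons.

No spouse, descendants, or parent survives, so the estate passes to Rajiv's siblings per stirpes.
Half-blood siblings count for one-half the weight of whole-blood siblings at the initial division.
Dividing 1 in proportion to weights (total weight 3/2): Falguni (weight 1) → 2/3; Girish (weight 1/2) → 1/3.
Falguni predeceased; the 2/3 allotted to Falguni's branch passes to Falguni's issue by representation.
The 2/3 is divided into 2 equal shares of 1/3 among Usha, Ishita.
Usha is living and takes 1/3.
Ishita is living and takes 1/3.
Girish is living and takes 1/3.

Girish 1/3; Ishita 1/3; Usha 1/3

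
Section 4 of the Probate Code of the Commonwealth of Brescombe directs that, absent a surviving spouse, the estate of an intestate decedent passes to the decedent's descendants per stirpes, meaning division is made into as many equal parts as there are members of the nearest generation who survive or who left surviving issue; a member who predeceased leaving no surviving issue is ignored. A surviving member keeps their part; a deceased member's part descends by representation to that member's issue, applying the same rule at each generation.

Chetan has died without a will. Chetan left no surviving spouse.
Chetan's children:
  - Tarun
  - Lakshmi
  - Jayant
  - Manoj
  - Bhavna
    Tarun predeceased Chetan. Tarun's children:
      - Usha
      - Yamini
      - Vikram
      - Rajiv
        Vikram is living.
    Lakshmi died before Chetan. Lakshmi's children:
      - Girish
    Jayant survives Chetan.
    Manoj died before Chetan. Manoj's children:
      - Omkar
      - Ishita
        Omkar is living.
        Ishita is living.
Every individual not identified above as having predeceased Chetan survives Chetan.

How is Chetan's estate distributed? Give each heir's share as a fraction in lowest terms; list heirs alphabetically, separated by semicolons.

Bhavna 1/5; Girish 1/5; Ishita 1/10; Jayant 1/5; Omkar 1/10; Rajiv 1/20; Usha 1/20; Vikram 1/20; Yamini 1/20

There is no surviving spouse, so the entire estate passes to Chetan's descendants per stirpes.
The estate is divided into 5 equal shares of 1/5 among Tarun, Lakshmi, Jayant, Manoj, Bhavna.
Tarun predeceased; the 1/5 allotted to Tarun's branch passes to Tarun's issue by representation.
The 1/5 is divided into 4 equal shares of 1/20 among Usha, Yamini, Vikram, Rajiv.
Usha is living and takes 1/20.
Yamini is living and takes 1/20.
Vikram is living and takes 1/20.
Rajiv is living and takes 1/20.
Lakshmi predeceased; the 1/5 allotted to Lakshmi's branch passes to Lakshmi's issue by representation.
Girish is the sole taker at this level and receives the full 1/5.
Jayant is living and takes 1/5.
Manoj predeceased; the 1/5 allotted to Manoj's branch passes to Manoj's issue by representation.
The 1/5 is divided into 2 equal shares of 1/10 among Omkar, Ishita.
Omkar is living and takes 1/10.
Ishita is living and takes 1/10.
Bhavna is living and takes 1/5.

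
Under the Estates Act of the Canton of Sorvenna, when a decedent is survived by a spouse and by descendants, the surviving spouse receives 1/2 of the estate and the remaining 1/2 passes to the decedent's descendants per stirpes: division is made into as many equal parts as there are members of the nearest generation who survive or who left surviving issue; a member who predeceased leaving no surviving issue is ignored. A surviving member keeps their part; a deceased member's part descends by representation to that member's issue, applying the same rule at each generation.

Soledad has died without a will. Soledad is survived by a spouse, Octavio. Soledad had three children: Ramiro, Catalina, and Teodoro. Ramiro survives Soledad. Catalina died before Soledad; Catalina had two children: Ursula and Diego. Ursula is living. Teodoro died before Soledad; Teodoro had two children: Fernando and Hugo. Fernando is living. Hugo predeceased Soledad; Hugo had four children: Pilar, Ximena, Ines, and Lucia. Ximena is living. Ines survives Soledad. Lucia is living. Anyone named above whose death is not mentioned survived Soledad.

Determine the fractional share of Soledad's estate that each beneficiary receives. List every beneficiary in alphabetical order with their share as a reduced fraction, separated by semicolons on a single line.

Octavio, as surviving spouse, takes 1/2.
The remaining 1/2 passes to Soledad's descendants per stirpes.
The 1/2 is divided into 3 equal shares of 1/6 among Ramiro, Catalina, Teodoro.
Ramiro is living and takes 1/6.
Catalina predeceased; the 1/6 allotted to Catalina's branch passes to Catalina's issue by representation.
The 1/6 is divided into 2 equal shares of 1/12 among Ursula, Diego.
Ursula is living and takes 1/12.
Diego is living and takes 1/12.
Teodoro predeceased; the 1/6 allotted to Teodoro's branch passes to Teodoro's issue by representation.
The 1/6 is divided into 2 equal shares of 1/12 among Fernando, Hugo.
Fernando is living and takes 1/12.
Hugo predeceased; the 1/12 allotted to Hugo's branch passes to Hugo's issue by representation.
The 1/12 is divided into 4 equal shares of 1/48 among Pilar, Ximena, Ines, Lucia.
Pilar is living and takes 1/48.
Ximena is living and takes 1/48.
Ines is living and takes 1/48.
Lucia is living and takes 1/48.

Diego 1/12; Fernando 1/12; Ines 1/48; Lucia 1/48; Octavio 1/2; Pilar 1/48; Ramiro 1/6; Ursula 1/12; Ximena 1/48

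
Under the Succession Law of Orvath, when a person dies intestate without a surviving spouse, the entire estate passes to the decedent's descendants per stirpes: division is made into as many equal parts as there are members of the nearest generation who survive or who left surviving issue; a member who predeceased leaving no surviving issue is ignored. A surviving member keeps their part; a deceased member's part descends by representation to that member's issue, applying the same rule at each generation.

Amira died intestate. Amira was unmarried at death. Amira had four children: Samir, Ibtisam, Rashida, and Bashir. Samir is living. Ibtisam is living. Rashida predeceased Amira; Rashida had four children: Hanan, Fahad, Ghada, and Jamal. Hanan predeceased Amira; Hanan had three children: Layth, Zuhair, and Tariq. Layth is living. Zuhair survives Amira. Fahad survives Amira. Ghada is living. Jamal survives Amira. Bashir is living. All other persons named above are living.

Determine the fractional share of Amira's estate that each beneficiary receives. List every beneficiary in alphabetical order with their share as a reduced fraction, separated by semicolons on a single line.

Bashir 1/4; Fahad 1/16; Ghada 1/16; Ibtisam 1/4; Jamal 1/16; Layth 1/48; Samir 1/4; Tariq 1/48; Zuhair 1/48

There is no surviving spouse, so the entire estate passes to Amira's descendants per stirpes.
The estate is divided into 4 equal shares of 1/4 among Samir, Ibtisam, Rashida, Bashir.
Samir is living and takes 1/4.
Ibtisam is living and takes 1/4.
Rashida predeceased; the 1/4 allotted to Rashida's branch passes to Rashida's issue by representation.
The 1/4 is divided into 4 equal shares of 1/16 among Hanan, Fahad, Ghada, Jamal.
Hanan predeceased; the 1/16 allotted to Hanan's branch passes to Hanan's issue by representation.
The 1/16 is divided into 3 equal shares of 1/48 among Layth, Zuhair, Tariq.
Layth is living and takes 1/48.
Zuhair is living and takes 1/48.
Tariq is living and takes 1/48.
Fahad is living and takes 1/16.
Ghada is living and takes 1/16.
Jamal is living and takes 1/16.
Bashir is living and takes 1/4.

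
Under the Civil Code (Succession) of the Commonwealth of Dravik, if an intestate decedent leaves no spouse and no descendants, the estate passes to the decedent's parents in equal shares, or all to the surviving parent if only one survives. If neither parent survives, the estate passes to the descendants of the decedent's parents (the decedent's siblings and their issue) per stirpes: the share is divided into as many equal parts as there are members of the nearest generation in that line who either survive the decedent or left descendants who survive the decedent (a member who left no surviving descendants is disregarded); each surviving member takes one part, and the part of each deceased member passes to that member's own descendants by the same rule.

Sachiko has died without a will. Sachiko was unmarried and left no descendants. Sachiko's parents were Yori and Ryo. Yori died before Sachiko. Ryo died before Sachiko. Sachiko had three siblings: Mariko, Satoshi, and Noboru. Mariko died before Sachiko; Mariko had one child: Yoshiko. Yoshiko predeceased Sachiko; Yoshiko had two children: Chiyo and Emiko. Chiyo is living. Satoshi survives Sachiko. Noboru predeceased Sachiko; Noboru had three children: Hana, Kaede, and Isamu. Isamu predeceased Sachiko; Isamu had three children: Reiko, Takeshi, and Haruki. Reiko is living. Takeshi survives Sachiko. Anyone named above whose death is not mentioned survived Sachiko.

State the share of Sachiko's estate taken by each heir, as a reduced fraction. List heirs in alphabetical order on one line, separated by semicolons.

Neither parent survives and there are no descendants, so the estate passes to Sachiko's siblings and their issue per stirpes.
The estate is divided into 3 equal shares of 1/3 among Mariko, Satoshi, Noboru.
Mariko predeceased; the 1/3 allotted to Mariko's branch passes to Mariko's issue by representation.
Yoshiko's line is the sole branch at this level, so the full 1/3 passes to Yoshiko's issue by representation.
The 1/3 is divided into 2 equal shares of 1/6 among Chiyo, Emiko.
Chiyo is living and takes 1/6.
Emiko is living and takes 1/6.
Satoshi is living and takes 1/3.
Noboru predeceased; the 1/3 allotted to Noboru's branch passes to Noboru's issue by representation.
The 1/3 is divided into 3 equal shares of 1/9 among Hana, Kaede, Isamu.
Hana is living and takes 1/9.
Kaede is living and takes 1/9.
Isamu predeceased; the 1/9 allotted to Isamu's branch passes to Isamu's issue by representation.
The 1/9 is divided into 3 equal shares of 1/27 among Reiko, Takeshi, Haruki.
Reiko is living and takes 1/27.
Takeshi is living and takes 1/27.
Haruki is living and takes 1/27.

Chiyo 1/6; Emiko 1/6; Hana 1/9; Haruki 1/27; Kaede 1/9; Reiko 1/27; Satoshi 1/3; Takeshi 1/27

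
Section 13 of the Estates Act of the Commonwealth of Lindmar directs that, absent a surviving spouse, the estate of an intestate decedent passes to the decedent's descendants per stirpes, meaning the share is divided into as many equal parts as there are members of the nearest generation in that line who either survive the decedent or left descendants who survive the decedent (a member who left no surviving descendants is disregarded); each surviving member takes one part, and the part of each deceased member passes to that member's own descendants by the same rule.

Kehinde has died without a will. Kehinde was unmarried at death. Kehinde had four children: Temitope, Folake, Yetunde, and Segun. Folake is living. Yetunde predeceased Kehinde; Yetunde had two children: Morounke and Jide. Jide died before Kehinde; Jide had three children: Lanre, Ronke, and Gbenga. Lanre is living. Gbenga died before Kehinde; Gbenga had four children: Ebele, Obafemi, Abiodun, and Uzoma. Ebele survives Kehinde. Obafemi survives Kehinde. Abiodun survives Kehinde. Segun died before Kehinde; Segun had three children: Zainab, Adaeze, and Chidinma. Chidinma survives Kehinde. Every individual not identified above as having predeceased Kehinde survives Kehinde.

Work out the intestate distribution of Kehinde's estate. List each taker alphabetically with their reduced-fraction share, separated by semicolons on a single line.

There is no surviving spouse, so the entire estate passes to Kehinde's descendants per stirpes.
The estate is divided into 4 equal shares of 1/4 among Temitope, Folake, Yetunde, Segun.
Temitope is living and takes 1/4.
Folake is living and takes 1/4.
Yetunde predeceased; the 1/4 allotted to Yetunde's branch passes to Yetunde's issue by representation.
The 1/4 is divided into 2 equal shares of 1/8 among Morounke, Jide.
Morounke is living and takes 1/8.
Jide predeceased; the 1/8 allotted to Jide's branch passes to Jide's issue by representation.
The 1/8 is divided into 3 equal shares of 1/24 among Lanre, Ronke, Gbenga.
Lanre is living and takes 1/24.
Ronke is living and takes 1/24.
Gbenga predeceased; the 1/24 allotted to Gbenga's branch passes to Gbenga's issue by representation.
The 1/24 is divided into 4 equal shares of 1/96 among Ebele, Obafemi, Abiodun, Uzoma.
Ebele is living and takes 1/96.
Obafemi is living and takes 1/96.
Abiodun is living and takes 1/96.
Uzoma is living and takes 1/96.
Segun predeceased; the 1/4 allotted to Segun's branch passes to Segun's issue by representation.
The 1/4 is divided into 3 equal shares of 1/12 among Zainab, Adaeze, Chidinma.
Zainab is living and takes 1/12.
Adaeze is living and takes 1/12.
Chidinma is living and takes 1/12.

Abiodun 1/96; Adaeze 1/12; Chidinma 1/12; Ebele 1/96; Folake 1/4; Lanre 1/24; Morounke 1/8; Obafemi 1/96; Ronke 1/24; Temitope 1/4; Uzoma 1/96; Zainab 1/12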